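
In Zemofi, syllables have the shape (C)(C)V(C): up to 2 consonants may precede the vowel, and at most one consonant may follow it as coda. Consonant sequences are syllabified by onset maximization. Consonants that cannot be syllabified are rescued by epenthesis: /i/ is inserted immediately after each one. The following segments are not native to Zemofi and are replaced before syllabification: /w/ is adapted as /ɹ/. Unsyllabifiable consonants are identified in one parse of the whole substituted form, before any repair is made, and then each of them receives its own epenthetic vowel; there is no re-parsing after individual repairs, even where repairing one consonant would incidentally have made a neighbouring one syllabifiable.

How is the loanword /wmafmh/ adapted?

ɹmafmihi

Substitution: /w/ → /ɹ/, giving /ɹmafmh/.
The consonants /m/, /h/ cannot be parsed into a legal (C)(C)V(C) syllable (at most one coda consonant is licensed; onsets may contain at most 2 consonants).
Inserting the epenthetic vowel yields /m/ → /mi/, /h/ → /hi/.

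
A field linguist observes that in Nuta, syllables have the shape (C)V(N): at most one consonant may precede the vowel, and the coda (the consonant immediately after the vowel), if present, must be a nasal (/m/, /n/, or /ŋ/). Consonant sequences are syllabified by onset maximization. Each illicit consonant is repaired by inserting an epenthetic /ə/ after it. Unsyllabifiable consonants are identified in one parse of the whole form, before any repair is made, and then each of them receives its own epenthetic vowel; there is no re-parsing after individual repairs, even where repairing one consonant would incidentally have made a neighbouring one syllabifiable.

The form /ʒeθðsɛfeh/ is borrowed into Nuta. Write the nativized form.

ʒeθəðəsɛfehə

The consonants /θ/, /ð/, /h/ cannot be parsed into a legal (C)V(N) syllable (only a nasal (/m/, /n/, or /ŋ/) is licensed in coda position; onsets are limited to one consonant).
Epenthesis after each stranded consonant: /θ/ → /θə/, /ð/ → /ðə/, /h/ → /hə/.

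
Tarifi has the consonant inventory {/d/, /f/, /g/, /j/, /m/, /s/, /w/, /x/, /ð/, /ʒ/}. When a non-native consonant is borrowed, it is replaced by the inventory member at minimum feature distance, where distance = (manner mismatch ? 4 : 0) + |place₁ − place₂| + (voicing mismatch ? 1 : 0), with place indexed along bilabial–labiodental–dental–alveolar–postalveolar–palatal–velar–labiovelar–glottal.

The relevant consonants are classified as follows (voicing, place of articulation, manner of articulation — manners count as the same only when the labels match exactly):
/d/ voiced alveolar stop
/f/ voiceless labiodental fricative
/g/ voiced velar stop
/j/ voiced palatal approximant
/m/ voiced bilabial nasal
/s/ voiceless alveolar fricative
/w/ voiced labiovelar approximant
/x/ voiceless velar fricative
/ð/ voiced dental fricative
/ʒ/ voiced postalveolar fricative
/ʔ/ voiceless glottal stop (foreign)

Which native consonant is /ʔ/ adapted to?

g

/g/ is closest: same manner (stop), place distance 2 (glottal→velar), voicing differs (+1); total 3. Next closest is /d/ at distance 6.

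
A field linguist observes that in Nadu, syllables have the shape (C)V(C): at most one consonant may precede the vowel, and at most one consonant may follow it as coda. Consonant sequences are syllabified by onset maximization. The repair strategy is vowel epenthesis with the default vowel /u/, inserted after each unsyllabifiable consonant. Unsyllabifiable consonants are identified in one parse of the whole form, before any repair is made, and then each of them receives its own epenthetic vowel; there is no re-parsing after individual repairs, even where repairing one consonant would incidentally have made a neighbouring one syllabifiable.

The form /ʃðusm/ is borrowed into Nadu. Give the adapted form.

ʃuðusmu

Syllabifying with onset maximization leaves /ʃ/, /m/ stranded (at most one coda consonant is licensed; onsets are limited to one consonant).
Each unlicensed consonant becomes the onset of a new syllable: /ʃ/ → /ʃu/, /m/ → /mu/.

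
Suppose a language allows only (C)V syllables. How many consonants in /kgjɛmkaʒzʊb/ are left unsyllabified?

5

Syllabifying with onset maximization leaves /k/, /g/, /m/, /ʒ/, /b/ stranded (no codas are permitted; onsets are limited to one consonant).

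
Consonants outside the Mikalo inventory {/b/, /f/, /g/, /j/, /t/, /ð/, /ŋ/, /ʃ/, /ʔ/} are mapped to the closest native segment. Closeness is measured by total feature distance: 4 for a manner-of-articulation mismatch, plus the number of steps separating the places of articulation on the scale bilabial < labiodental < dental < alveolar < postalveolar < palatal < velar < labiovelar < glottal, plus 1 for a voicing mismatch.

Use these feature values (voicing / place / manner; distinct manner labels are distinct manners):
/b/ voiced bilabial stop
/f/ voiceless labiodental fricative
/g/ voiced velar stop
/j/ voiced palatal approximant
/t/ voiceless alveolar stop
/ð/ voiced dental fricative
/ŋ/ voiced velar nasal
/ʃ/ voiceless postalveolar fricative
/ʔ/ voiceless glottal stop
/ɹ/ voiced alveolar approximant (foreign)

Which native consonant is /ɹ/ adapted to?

j

/j/ is closest: same manner (approximant), place distance 2 (alveolar→palatal), same voicing; total 2. Next closest is /t/ at distance 5.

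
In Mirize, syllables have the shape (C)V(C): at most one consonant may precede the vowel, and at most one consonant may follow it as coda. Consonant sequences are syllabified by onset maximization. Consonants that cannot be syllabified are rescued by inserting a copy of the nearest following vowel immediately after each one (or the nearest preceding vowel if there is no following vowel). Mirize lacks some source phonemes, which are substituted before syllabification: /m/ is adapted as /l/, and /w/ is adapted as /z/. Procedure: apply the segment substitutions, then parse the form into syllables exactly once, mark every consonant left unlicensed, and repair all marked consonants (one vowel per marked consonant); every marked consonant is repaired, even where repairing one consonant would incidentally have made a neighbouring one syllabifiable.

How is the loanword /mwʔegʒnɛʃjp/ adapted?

Substitution: /m/ → /l/, /w/ → /z/, giving /lzʔegʒnɛʃjp/.
Syllabifying with onset maximization leaves /l/, /z/, /ʒ/, /j/, /p/ stranded (at most one coda consonant is licensed; onsets are limited to one consonant).
Inserting the epenthetic vowel yields /l/ → /le/, /z/ → /ze/, /ʒ/ → /ʒɛ/, /j/ → /jɛ/, /p/ → /pɛ/.

lezeʔegʒɛnɛʃjɛpɛ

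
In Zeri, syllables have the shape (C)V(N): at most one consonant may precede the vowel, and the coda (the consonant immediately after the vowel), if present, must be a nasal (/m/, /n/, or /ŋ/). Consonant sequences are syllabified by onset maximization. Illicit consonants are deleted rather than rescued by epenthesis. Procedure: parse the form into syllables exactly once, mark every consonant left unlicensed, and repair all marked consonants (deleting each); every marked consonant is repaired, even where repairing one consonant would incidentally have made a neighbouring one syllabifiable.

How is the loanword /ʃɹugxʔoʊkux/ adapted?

ɹuʔoʊku

The consonants /ʃ/, /g/, /x/, /x/ cannot be parsed into a legal (C)V(N) syllable (only a nasal (/m/, /n/, or /ŋ/) is licensed in coda position; onsets are limited to one consonant).
Deletion applies to /ʃ/, /g/, /x/, /x/.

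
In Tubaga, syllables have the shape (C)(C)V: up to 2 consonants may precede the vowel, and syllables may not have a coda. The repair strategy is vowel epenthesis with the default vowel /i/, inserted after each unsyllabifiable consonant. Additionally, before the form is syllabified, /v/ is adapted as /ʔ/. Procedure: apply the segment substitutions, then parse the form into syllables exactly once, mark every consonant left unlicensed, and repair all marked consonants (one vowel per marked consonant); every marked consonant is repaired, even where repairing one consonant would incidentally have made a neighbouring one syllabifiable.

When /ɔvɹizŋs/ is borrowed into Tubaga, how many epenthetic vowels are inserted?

After substitution the input is /ɔʔɹizŋs/.
The unsyllabifiable consonants are /z/, /ŋ/, /s/; each receives one epenthetic vowel.

3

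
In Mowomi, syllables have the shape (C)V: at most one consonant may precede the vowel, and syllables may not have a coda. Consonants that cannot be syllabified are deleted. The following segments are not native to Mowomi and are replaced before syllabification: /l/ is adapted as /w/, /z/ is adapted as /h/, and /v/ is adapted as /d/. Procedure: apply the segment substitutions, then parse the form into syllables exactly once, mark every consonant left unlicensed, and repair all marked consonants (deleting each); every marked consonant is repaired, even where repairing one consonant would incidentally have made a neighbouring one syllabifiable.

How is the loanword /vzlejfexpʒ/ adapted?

wefe

Substitution: /v/ → /d/, /z/ → /h/, /l/ → /w/, giving /dhwejfexpʒ/.
Under (C)V, the unsyllabifiable consonants are /d/, /h/, /j/, /x/, /p/, /ʒ/ (no codas are permitted; onsets are limited to one consonant).
Deletion applies to /d/, /h/, /j/, /x/, /p/, /ʒ/.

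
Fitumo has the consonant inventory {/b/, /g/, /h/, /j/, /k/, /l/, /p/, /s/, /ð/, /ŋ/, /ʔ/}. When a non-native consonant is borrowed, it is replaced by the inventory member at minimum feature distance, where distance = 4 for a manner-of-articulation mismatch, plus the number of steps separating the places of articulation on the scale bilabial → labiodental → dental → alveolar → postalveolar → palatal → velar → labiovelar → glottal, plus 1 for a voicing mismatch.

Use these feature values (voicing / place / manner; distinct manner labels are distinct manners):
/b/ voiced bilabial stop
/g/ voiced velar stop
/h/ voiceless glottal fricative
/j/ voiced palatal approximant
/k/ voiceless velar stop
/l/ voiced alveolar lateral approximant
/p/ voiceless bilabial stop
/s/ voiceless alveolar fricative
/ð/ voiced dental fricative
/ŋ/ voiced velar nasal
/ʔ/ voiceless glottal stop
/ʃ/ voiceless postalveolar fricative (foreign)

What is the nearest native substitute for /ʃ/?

s

/s/ is closest: same manner (fricative), place distance 1 (postalveolar→alveolar), same voicing; total 1. Next closest is /ð/ at distance 3.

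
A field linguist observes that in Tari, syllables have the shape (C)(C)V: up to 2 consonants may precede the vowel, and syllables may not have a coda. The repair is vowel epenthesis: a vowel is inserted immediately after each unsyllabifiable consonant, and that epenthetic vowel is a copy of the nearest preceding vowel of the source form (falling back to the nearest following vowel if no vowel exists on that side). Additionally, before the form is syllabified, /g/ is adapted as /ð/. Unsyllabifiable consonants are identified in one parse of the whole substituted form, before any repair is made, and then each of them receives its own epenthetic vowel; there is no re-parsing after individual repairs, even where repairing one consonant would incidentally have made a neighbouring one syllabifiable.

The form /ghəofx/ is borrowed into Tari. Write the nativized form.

ðhəofoxo

Substitution: /g/ → /ð/, giving /ðhəofx/.
Syllabifying with onset maximization leaves /f/, /x/ stranded (no codas are permitted; onsets may contain at most 2 consonants).
Inserting the epenthetic vowel yields /f/ → /fo/, /x/ → /xo/.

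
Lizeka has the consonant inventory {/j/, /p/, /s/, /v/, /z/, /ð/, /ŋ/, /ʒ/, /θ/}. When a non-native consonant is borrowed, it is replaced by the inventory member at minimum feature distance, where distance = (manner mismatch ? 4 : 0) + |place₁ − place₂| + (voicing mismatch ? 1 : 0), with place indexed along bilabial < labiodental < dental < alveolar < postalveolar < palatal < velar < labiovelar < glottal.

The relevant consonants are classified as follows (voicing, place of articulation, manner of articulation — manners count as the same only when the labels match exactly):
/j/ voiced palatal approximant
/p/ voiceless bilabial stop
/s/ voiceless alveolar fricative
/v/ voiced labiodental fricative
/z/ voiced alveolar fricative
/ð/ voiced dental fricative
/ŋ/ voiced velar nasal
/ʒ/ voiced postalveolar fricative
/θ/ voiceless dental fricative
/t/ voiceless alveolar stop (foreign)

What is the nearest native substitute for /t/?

p

/p/ is closest: same manner (stop), place distance 3 (alveolar→bilabial), same voicing; total 3. Next closest is /s/ at distance 4.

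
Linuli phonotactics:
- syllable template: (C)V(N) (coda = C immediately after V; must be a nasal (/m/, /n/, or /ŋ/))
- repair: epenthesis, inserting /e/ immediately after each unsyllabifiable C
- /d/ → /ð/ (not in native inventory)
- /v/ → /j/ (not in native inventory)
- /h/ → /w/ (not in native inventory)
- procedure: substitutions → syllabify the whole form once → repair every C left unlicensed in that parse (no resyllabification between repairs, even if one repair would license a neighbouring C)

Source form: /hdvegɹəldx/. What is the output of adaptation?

Substitution: /h/ → /w/, /d/ → /ð/, /v/ → /j/, giving /wðjegɹəlðx/.
Under (C)V(N), the unsyllabifiable consonants are /w/, /ð/, /g/, /l/, /ð/, /x/ (only a nasal (/m/, /n/, or /ŋ/) is licensed in coda position; onsets are limited to one consonant).
Epenthesis after each stranded consonant: /w/ → /we/, /ð/ → /ðe/, /g/ → /ge/, /l/ → /le/, /ð/ → /ðe/, /x/ → /xe/.

weðejegeɹəleðexe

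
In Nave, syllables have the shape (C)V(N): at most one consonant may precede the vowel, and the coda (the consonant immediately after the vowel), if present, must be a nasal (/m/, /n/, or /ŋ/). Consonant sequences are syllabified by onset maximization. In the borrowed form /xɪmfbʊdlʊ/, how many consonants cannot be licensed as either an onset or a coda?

2

Under (C)V(N), the unsyllabifiable consonants are /f/, /d/ (only a nasal (/m/, /n/, or /ŋ/) is licensed in coda position; onsets are limited to one consonant).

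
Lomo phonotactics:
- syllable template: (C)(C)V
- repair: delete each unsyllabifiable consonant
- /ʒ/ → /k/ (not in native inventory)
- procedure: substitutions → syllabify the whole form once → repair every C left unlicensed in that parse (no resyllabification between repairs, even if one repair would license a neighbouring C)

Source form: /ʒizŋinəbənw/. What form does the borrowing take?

Substitution: /ʒ/ → /k/, giving /kizŋinəbənw/.
The consonants /n/, /w/ cannot be parsed into a legal (C)(C)V syllable (no codas are permitted; onsets may contain at most 2 consonants).
Deletion applies to /n/, /w/.

kizŋinəbə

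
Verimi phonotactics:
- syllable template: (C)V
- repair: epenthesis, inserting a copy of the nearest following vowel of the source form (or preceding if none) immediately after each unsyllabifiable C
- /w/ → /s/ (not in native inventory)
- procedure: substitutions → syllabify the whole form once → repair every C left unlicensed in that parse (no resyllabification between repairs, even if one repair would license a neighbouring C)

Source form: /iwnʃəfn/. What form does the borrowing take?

isənəʃəfənə

Substitution: /w/ → /s/, giving /isnʃəfn/.
The consonants /s/, /n/, /f/, /n/ cannot be parsed into a legal (C)V syllable (no codas are permitted; onsets are limited to one consonant).
Each unlicensed consonant becomes the onset of a new syllable: /s/ → /sə/, /n/ → /nə/, /f/ → /fə/, /n/ → /nə/.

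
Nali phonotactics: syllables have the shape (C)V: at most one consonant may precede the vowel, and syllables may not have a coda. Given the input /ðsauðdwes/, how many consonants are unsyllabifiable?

4

Under (C)V, the unsyllabifiable consonants are /ð/, /ð/, /d/, /s/ (no codas are permitted; onsets are limited to one consonant).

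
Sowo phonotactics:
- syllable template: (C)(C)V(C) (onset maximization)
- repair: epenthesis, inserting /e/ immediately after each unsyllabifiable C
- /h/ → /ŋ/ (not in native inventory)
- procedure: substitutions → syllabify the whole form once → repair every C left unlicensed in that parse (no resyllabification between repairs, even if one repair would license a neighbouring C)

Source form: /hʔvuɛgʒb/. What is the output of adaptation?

ŋeʔvuɛgʒebe

Substitution: /h/ → /ŋ/, giving /ŋʔvuɛgʒb/.
Under (C)(C)V(C), the unsyllabifiable consonants are /ŋ/, /ʒ/, /b/ (at most one coda consonant is licensed; onsets may contain at most 2 consonants).
Inserting the epenthetic vowel yields /ŋ/ → /ŋe/, /ʒ/ → /ʒe/, /b/ → /be/.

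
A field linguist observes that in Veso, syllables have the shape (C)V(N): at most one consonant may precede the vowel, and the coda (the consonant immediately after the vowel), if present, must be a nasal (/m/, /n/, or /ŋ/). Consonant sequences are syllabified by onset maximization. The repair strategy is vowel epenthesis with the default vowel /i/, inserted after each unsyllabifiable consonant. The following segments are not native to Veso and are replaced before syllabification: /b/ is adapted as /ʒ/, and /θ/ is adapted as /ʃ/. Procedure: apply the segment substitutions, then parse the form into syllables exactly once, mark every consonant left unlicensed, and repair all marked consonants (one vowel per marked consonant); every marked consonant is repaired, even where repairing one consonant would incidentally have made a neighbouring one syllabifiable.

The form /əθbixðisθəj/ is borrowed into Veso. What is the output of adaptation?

əʃiʒixiðisiʃəji

Substitution: /θ/ → /ʃ/, /b/ → /ʒ/, giving /əʃʒixðisʃəj/.
The consonants /ʃ/, /x/, /s/, /j/ cannot be parsed into a legal (C)V(N) syllable (only a nasal (/m/, /n/, or /ŋ/) is licensed in coda position; onsets are limited to one consonant).
Epenthesis after each stranded consonant: /ʃ/ → /ʃi/, /x/ → /xi/, /s/ → /si/, /j/ → /ji/.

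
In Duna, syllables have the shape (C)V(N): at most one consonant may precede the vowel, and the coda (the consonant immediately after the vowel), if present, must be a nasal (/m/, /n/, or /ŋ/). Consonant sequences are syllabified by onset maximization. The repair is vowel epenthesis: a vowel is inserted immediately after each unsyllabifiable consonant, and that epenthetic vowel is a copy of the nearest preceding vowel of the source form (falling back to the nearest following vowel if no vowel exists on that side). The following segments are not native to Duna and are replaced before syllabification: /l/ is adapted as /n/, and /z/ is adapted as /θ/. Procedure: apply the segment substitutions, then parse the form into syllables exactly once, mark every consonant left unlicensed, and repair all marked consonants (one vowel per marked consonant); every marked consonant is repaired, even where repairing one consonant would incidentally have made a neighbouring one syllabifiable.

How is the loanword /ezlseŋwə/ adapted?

eθeneseŋwə

Substitution: /z/ → /θ/, /l/ → /n/, giving /eθnseŋwə/.
Under (C)V(N), the unsyllabifiable consonants are /θ/, /n/ (only a nasal (/m/, /n/, or /ŋ/) is licensed in coda position; onsets are limited to one consonant).
Each unlicensed consonant becomes the onset of a new syllable: /θ/ → /θe/, /n/ → /ne/.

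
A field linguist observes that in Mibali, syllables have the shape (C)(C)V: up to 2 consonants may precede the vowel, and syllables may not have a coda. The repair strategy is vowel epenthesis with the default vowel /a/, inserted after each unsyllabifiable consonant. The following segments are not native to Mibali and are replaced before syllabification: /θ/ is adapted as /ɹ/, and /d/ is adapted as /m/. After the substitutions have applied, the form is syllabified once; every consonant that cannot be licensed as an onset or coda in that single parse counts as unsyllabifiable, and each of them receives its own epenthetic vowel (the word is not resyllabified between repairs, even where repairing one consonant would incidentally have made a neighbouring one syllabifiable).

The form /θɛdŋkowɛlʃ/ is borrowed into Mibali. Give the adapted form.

Substitution: /θ/ → /ɹ/, /d/ → /m/, giving /ɹɛmŋkowɛlʃ/.
Syllabifying with onset maximization leaves /m/, /l/, /ʃ/ stranded (no codas are permitted; onsets may contain at most 2 consonants).
Inserting the epenthetic vowel yields /m/ → /ma/, /l/ → /la/, /ʃ/ → /ʃa/.

ɹɛmaŋkowɛlaʃa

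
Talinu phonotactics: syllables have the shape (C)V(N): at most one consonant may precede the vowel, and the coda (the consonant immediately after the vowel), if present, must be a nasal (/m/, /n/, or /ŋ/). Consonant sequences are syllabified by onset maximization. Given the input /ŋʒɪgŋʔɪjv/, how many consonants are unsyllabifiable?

5

The consonants /ŋ/, /g/, /ŋ/, /j/, /v/ cannot be parsed into a legal (C)V(N) syllable (only a nasal (/m/, /n/, or /ŋ/) is licensed in coda position; onsets are limited to one consonant).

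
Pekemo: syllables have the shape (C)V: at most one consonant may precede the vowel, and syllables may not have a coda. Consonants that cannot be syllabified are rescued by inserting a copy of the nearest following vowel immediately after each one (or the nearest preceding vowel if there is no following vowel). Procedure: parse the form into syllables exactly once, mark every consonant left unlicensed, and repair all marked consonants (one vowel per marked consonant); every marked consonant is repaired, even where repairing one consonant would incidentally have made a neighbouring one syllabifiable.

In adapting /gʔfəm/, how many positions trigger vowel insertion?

The unsyllabifiable consonants are /g/, /ʔ/, /m/; each receives one epenthetic vowel.

3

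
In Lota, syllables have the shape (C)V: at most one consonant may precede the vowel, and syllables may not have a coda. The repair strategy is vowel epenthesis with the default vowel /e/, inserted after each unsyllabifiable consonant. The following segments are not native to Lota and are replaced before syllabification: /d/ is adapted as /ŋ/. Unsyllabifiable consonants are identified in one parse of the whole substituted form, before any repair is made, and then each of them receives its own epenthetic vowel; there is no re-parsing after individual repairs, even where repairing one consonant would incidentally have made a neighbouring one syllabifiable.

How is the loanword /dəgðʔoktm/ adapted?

Substitution: /d/ → /ŋ/, giving /ŋəgðʔoktm/.
Under (C)V, the unsyllabifiable consonants are /g/, /ð/, /k/, /t/, /m/ (no codas are permitted; onsets are limited to one consonant).
Each unlicensed consonant becomes the onset of a new syllable: /g/ → /ge/, /ð/ → /ðe/, /k/ → /ke/, /t/ → /te/, /m/ → /me/.

ŋəgeðeʔoketeme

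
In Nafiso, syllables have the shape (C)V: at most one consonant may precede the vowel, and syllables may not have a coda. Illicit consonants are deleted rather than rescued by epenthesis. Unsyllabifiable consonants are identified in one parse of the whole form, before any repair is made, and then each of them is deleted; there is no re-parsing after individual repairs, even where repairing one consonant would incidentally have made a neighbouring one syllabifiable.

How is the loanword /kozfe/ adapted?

Syllabifying with onset maximization leaves /z/ stranded (no codas are permitted; onsets are limited to one consonant).
Deleting the stranded consonants removes /z/.

kofe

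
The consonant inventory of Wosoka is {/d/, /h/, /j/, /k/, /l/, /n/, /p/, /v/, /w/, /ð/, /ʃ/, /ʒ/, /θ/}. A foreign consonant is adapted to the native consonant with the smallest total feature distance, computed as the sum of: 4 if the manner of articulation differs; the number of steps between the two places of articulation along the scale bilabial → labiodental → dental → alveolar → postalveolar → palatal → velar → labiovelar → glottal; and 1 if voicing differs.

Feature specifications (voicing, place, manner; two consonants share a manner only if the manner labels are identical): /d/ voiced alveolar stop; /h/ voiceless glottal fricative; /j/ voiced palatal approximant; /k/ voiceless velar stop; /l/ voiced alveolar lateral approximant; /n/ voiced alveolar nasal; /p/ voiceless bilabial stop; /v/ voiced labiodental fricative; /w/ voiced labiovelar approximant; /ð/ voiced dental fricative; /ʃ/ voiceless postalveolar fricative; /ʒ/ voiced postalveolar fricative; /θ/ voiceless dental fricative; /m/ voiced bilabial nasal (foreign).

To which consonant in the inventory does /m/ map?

n

/n/ is closest: same manner (nasal), place distance 3 (bilabial→alveolar), same voicing; total 3. Next closest is /p/ at distance 5.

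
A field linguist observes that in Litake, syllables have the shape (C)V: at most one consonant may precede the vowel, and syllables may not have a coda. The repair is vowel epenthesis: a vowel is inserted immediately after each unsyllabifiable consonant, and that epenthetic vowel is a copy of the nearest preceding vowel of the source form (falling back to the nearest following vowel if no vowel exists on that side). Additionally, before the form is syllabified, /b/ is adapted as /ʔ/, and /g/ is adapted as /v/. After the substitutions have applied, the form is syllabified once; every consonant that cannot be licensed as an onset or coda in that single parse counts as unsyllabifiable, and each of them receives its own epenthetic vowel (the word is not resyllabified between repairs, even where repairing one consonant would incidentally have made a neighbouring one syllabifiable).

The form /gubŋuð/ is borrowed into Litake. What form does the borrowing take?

Substitution: /g/ → /v/, /b/ → /ʔ/, giving /vuʔŋuð/.
The consonants /ʔ/, /ð/ cannot be parsed into a legal (C)V syllable (no codas are permitted; onsets are limited to one consonant).
Inserting the epenthetic vowel yields /ʔ/ → /ʔu/, /ð/ → /ðu/.

vuʔuŋuðu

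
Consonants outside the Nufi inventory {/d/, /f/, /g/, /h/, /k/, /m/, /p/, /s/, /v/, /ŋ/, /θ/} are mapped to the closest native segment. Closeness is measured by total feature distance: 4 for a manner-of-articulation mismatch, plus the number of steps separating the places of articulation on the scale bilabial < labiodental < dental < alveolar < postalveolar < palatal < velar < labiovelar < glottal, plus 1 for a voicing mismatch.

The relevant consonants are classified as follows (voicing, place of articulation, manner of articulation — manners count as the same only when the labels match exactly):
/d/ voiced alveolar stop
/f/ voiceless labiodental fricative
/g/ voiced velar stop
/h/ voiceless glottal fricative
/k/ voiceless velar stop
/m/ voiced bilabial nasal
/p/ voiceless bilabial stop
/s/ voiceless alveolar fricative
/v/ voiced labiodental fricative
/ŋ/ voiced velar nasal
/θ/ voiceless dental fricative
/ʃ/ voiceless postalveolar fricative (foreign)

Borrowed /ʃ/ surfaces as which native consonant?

s

/s/ is closest: same manner (fricative), place distance 1 (postalveolar→alveolar), same voicing; total 1. Next closest is /θ/ at distance 2.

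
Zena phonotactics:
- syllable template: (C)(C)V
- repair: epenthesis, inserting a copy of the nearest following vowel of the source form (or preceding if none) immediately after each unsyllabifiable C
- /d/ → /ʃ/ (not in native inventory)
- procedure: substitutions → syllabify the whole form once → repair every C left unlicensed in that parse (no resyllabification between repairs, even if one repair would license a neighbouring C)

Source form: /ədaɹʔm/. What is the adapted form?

Substitution: /d/ → /ʃ/, giving /əʃaɹʔm/.
Syllabifying with onset maximization leaves /ɹ/, /ʔ/, /m/ stranded (no codas are permitted; onsets may contain at most 2 consonants).
Inserting the epenthetic vowel yields /ɹ/ → /ɹa/, /ʔ/ → /ʔa/, /m/ → /ma/.

əʃaɹaʔama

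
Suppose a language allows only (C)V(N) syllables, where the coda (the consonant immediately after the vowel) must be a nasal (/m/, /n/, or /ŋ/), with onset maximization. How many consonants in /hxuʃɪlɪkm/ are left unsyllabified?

3

Syllabifying with onset maximization leaves /h/, /k/, /m/ stranded (only a nasal (/m/, /n/, or /ŋ/) is licensed in coda position; onsets are limited to one consonant).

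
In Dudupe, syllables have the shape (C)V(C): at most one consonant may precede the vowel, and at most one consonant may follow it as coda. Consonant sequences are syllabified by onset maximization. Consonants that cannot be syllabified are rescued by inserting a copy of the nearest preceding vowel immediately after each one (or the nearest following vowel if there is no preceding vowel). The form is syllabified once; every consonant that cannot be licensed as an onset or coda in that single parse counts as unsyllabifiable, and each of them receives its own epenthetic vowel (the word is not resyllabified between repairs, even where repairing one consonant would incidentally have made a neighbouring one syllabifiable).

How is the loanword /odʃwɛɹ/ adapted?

odʃowɛɹ

Under (C)V(C), the unsyllabifiable consonants are /ʃ/ (at most one coda consonant is licensed; onsets are limited to one consonant).
Inserting the epenthetic vowel yields /ʃ/ → /ʃo/.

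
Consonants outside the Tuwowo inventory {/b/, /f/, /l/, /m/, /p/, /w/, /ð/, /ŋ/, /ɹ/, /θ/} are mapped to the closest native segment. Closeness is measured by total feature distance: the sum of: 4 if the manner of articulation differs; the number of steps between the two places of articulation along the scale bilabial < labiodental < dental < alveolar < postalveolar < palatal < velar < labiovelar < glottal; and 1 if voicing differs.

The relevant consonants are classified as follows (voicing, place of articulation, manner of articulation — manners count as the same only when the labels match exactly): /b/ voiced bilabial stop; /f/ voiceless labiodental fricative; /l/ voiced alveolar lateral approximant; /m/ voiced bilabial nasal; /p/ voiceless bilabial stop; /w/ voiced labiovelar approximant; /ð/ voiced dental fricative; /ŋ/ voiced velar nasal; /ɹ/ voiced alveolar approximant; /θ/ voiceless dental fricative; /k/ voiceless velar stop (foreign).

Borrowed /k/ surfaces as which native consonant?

ŋ

/ŋ/ is closest: manner differs (stop→nasal, +4), place distance 0 (velar→velar), voicing differs (+1); total 5. Next closest is /p/ at distance 6.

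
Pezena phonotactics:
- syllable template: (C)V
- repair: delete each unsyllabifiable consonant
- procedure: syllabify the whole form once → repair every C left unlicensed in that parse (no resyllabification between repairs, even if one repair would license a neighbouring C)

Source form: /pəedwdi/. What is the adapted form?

pəedi

Syllabifying with onset maximization leaves /d/, /w/ stranded (no codas are permitted; onsets are limited to one consonant).
Deleting the stranded consonants removes /d/, /w/.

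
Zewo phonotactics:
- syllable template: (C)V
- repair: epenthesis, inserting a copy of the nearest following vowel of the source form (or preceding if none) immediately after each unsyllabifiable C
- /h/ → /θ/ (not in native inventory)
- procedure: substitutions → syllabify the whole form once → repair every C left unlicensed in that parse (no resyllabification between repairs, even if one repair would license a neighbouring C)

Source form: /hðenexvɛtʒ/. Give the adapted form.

θeðenexɛvɛtɛʒɛ

Substitution: /h/ → /θ/, giving /θðenexvɛtʒ/.
Syllabifying with onset maximization leaves /θ/, /x/, /t/, /ʒ/ stranded (no codas are permitted; onsets are limited to one consonant).
Each unlicensed consonant becomes the onset of a new syllable: /θ/ → /θe/, /x/ → /xɛ/, /t/ → /tɛ/, /ʒ/ → /ʒɛ/.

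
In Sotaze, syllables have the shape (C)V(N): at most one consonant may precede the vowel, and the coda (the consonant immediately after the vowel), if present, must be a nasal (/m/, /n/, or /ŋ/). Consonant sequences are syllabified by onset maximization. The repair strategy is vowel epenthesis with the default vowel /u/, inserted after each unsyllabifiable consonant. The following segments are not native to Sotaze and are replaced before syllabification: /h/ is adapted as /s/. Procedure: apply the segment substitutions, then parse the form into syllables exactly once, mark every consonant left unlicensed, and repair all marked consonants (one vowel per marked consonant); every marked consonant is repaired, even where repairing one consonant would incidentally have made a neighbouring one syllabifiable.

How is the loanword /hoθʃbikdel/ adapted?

soθuʃubikudelu

Substitution: /h/ → /s/, giving /soθʃbikdel/.
Syllabifying with onset maximization leaves /θ/, /ʃ/, /k/, /l/ stranded (only a nasal (/m/, /n/, or /ŋ/) is licensed in coda position; onsets are limited to one consonant).
Inserting the epenthetic vowel yields /θ/ → /θu/, /ʃ/ → /ʃu/, /k/ → /ku/, /l/ → /lu/.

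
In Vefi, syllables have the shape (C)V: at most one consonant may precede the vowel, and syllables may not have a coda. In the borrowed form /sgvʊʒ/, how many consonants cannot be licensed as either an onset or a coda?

Under (C)V, the unsyllabifiable consonants are /s/, /g/, /ʒ/ (no codas are permitted; onsets are limited to one consonant).

3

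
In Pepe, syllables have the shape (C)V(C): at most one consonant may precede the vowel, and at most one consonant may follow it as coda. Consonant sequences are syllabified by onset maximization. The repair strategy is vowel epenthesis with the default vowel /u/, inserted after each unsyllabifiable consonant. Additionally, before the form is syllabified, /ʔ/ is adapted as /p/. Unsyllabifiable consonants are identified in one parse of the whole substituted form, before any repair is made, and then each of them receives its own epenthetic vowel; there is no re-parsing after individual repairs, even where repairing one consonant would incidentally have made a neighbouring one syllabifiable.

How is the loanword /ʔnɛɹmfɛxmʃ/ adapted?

Substitution: /ʔ/ → /p/, giving /pnɛɹmfɛxmʃ/.
The consonants /p/, /m/, /m/, /ʃ/ cannot be parsed into a legal (C)V(C) syllable (at most one coda consonant is licensed; onsets are limited to one consonant).
Inserting the epenthetic vowel yields /p/ → /pu/, /m/ → /mu/, /m/ → /mu/, /ʃ/ → /ʃu/.

punɛɹmufɛxmuʃu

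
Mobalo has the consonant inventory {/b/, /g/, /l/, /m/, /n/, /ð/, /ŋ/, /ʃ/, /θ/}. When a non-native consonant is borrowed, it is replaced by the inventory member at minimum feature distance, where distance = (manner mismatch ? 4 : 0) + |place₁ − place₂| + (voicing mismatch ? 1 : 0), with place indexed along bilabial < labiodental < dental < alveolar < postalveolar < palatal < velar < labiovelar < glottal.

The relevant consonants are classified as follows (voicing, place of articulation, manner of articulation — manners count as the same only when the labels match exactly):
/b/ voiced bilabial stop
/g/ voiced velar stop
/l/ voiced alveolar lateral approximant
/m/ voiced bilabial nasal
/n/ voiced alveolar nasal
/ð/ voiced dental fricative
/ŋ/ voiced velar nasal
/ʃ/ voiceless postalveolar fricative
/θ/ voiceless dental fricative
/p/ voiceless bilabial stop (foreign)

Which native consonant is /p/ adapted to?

b

/b/ is closest: same manner (stop), place distance 0 (bilabial→bilabial), voicing differs (+1); total 1. Next closest is /m/ at distance 5.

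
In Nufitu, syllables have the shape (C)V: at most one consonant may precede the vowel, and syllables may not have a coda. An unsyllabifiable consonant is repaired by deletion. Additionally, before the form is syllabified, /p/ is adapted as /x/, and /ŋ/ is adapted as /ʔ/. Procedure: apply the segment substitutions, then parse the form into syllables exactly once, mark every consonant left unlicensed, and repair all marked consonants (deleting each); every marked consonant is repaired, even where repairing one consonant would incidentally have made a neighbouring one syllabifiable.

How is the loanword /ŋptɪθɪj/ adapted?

Substitution: /ŋ/ → /ʔ/, /p/ → /x/, giving /ʔxtɪθɪj/.
Under (C)V, the unsyllabifiable consonants are /ʔ/, /x/, /j/ (no codas are permitted; onsets are limited to one consonant).
Deletion applies to /ʔ/, /x/, /j/.

tɪθɪ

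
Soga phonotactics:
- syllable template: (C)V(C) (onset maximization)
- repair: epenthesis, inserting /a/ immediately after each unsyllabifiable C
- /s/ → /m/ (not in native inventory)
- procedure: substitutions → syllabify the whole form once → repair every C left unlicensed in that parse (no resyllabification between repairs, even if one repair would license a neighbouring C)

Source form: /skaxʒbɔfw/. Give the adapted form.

makaxʒabɔfwa

Substitution: /s/ → /m/, giving /mkaxʒbɔfw/.
The consonants /m/, /ʒ/, /w/ cannot be parsed into a legal (C)V(C) syllable (at most one coda consonant is licensed; onsets are limited to one consonant).
Inserting the epenthetic vowel yields /m/ → /ma/, /ʒ/ → /ʒa/, /w/ → /wa/.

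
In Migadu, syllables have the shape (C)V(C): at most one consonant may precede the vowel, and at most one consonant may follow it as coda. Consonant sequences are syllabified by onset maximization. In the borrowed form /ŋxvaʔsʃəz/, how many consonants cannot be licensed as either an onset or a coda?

Syllabifying with onset maximization leaves /ŋ/, /x/, /s/ stranded (at most one coda consonant is licensed; onsets are limited to one consonant).

3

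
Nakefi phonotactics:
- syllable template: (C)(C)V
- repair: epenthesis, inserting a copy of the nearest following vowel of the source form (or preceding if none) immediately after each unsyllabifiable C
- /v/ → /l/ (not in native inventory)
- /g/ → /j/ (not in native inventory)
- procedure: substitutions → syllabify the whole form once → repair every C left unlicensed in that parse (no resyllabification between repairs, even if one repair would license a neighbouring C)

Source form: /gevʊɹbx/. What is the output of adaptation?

jelʊɹʊbʊxʊ

Substitution: /g/ → /j/, /v/ → /l/, giving /jelʊɹbx/.
Syllabifying with onset maximization leaves /ɹ/, /b/, /x/ stranded (no codas are permitted; onsets may contain at most 2 consonants).
Epenthesis after each stranded consonant: /ɹ/ → /ɹʊ/, /b/ → /bʊ/, /x/ → /xʊ/.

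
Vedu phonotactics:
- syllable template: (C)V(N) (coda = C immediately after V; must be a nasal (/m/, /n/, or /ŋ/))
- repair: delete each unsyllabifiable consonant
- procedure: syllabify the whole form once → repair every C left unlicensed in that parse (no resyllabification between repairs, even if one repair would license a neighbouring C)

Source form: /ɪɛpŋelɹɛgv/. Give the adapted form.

ɪɛŋeɹɛ

Under (C)V(N), the unsyllabifiable consonants are /p/, /l/, /g/, /v/ (only a nasal (/m/, /n/, or /ŋ/) is licensed in coda position; onsets are limited to one consonant).
Each unlicensed consonant is deleted: /p/, /l/, /g/, /v/.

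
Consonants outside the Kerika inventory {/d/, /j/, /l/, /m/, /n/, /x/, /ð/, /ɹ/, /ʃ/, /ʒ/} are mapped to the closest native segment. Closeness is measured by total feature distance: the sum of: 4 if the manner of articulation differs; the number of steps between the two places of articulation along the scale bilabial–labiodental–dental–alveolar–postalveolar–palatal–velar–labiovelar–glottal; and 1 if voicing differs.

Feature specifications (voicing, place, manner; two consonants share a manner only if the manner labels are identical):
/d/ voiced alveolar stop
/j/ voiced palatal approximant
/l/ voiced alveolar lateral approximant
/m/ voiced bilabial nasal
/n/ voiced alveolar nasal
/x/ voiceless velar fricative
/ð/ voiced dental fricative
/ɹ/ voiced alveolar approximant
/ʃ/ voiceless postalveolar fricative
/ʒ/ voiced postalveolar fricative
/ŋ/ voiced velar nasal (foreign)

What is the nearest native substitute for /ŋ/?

n

/n/ is closest: same manner (nasal), place distance 3 (velar→alveolar), same voicing; total 3. Next closest is /j/ at distance 5.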